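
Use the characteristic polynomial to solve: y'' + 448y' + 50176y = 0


Characteristic equation: r² + 448r + 50176 = 0, i.e. (r + 224)² = 0.
Repeated root r = -224; include an x factor for the second linearly independent solution.
General solution: y = (C₁ + C₂x)e^(-224x).


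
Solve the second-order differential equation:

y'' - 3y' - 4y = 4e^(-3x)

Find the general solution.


Characteristic roots of r² - 3r - 4 = 0 are 4, -1.
y_h = C₁e^(4x) + C₂e^(-x).
Forcing exponent -3 is not a characteristic root; try y_p = Ae^(-3x).
Substitute: A·(9 + (-3)·-3 + (-4)) = A·14 = 4, so A = 2/7.
General solution: y = C₁e^(4x) + C₂e^(-x) + (2/7)e^(-3x).


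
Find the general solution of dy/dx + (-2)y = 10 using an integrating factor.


P(x) = -2 ⇒ μ = e^(-2x).
(μ y)' = 10e^(-2x) ⇒ μ y = -5e^(-2x) + C.
Divide by μ: y = -5 + Ce^(2x).


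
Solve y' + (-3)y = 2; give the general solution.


P(x) = -3 ⇒ μ = e^(-3x).
(μ y)' = 2e^(-3x) ⇒ μ y = -(2/3)e^(-3x) + C.
Divide by μ: y = -2/3 + Ce^(3x).


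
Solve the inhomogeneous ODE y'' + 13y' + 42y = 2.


Characteristic roots of r² + 13r + 42 = 0 are -7, -6.
y_h = C₁e^(-7x) + C₂e^(-6x).
Constant forcing; try y_p = A. Then 42A = 2 ⇒ A = 1/21.
General solution: y = C₁e^(-7x) + C₂e^(-6x) + 1/21.


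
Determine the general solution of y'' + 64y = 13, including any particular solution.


Homogeneous part: r² + 64 = 0 ⇒ r = ±8i, so y_h = C₁cos(8x) + C₂sin(8x).
Try constant y_p = A; plug in: 64A = 13 ⇒ A = 13/64.
General solution: y = C₁cos(8x) + C₂sin(8x) + 13/64.


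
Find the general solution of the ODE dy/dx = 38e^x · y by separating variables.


Separate variables: dy/y = 38e^x dx.
Integrate: ln|y| = 38e^x + C₀.
Exponentiate: y = Ce^(38e^x).


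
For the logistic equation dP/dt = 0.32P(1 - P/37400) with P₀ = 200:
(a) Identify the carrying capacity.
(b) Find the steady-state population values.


Logistic ODE dP/dt = 0.32P(1 - P/37400) has equilibria where dP/dt = 0, i.e. P = 0 or P = 37400.
The coefficient (1 - P/K) = 0 when P = K, identifying K = 37400 as the carrying capacity.
(a) K = 37400; (b) equilibria P = 0 and P = 37400.


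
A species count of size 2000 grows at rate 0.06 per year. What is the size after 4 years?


The ODE dP/dt = 0.06P has solution P(t) = P(0)e^(0.06t).
Substitute P(0) = 2000 and t = 4: P(4) = 2000 e^(0.24) ≈ 2542.


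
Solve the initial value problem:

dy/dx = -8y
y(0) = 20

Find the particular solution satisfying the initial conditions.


General solution of y' = -8y is y = Ce^(-8x).
Apply y(0) = 20: C = 20.
Particular solution: y = 20e^(-8x).


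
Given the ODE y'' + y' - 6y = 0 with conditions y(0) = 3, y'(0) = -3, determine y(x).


Characteristic roots of r² + r - 6 = 0 are 2, -3.
General solution y = c₁ e^(2x) + c₂ e^(-3x).
Apply y(0) = 3: c₁ + c₂ = 3. Apply y'(0) = -3: 2 c₁ - 3 c₂ = -3.
Solve: c₁ = 6/5, c₂ = 9/5.
Particular solution: y = (6/5)e^(2x) + (9/5)e^(-3x).


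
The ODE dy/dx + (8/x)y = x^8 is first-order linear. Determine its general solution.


P(x) = 8/x ⇒ μ = x^8.
(x^8 y)' = x^16 ⇒ x^8 y = x^17/(17) + C.
Solve for y: y = (1/17)x^9 + C/x^8.


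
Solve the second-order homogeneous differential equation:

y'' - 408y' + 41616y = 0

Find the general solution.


Characteristic equation: r² - 408r + 41616 = 0, i.e. (r - 204)² = 0.
Repeated root r = 204; include an x factor for the second linearly independent solution.
General solution: y = (C₁ + C₂x)e^(204x).


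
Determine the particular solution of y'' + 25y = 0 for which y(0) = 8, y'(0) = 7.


Characteristic roots of r² + 25 = 0 are ±5i, so y = C₁cos(5x) + C₂sin(5x).
Apply y(0) = 8: C₁ = 8. Differentiate and apply y'(0) = 7: 5·C₂ = 7, so C₂ = 7/5.
Particular solution: y = 8cos(5x) + (7/5)sin(5x).


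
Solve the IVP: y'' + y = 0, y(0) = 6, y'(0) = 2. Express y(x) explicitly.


Characteristic roots of r² + 1 = 0 are ±1i, so y = C₁cos(x) + C₂sin(x).
Apply y(0) = 6: C₁ = 6. Differentiate and apply y'(0) = 2: 1·C₂ = 2, so C₂ = 2.
Particular solution: y = 6cos(x) + 2sin(x).


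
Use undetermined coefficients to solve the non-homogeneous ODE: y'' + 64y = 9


Homogeneous part: r² + 64 = 0 ⇒ r = ±8i, so y_h = C₁cos(8x) + C₂sin(8x).
Try constant y_p = A; plug in: 64A = 9 ⇒ A = 9/64.
General solution: y = C₁cos(8x) + C₂sin(8x) + 9/64.


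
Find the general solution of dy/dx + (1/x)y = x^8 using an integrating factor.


P(x) = 1/x ⇒ μ = x^1.
(x^1 y)' = x^9 ⇒ x^1 y = x^10/(10) + C.
Solve for y: y = (1/10)x^9 + C/x^1.


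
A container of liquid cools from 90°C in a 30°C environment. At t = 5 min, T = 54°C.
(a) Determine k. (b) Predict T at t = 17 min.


Newton's law: T(t) = T_a + (T₀ - T_a)e^(-kt).
(a) Use T(5) = 54: (54 - 30)/(90 - 30) = e^(-k·5), so k = -ln(0.400)/5 ≈ 0.1833.
(b) Apply k to t = 17: T(17) = 30 + (60)e^(-3.115) ≈ 32.7°C.


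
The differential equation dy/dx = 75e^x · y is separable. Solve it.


Separate variables: dy/y = 75e^x dx.
Integrate: ln|y| = 75e^x + C₀.
Exponentiate: y = Ce^(75e^x).


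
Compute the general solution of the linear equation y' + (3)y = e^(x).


P(x) = 3 ⇒ μ = e^(3x).
(μ y)' = e^(4x) ⇒ μ y = e^(4x)/4 + C.
Divide by μ: y = (1/4)e^(x) + Ce^(-3x).


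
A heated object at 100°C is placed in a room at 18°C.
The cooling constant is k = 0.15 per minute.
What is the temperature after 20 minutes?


Newton's law: dT/dt = -k(T - T_a) has solution T(t) = T_a + (T₀ - T_a)e^(-kt).
Plug in T_a = 18, T₀ = 100, k = 0.15, t = 20: T(20) = 18 + (82)e^(-3.00) ≈ 22.1°C.


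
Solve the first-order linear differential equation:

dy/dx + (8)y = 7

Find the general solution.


P(x) = 8, Q(x) = 7; integrating factor μ = e^(8x).
(μ y)' = 7e^(8x) ⇒ μ y = (7/8)e^(8x) + C.
Divide by μ: y = 7/8 + Ce^(-8x).


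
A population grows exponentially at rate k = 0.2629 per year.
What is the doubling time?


Exponential growth: P(t) = P₀ e^(0.2629t). Set P(t)/P₀ = 2: e^(0.2629t) = 2.
Solve: t = ln(2)/0.2629 ≈ 2.64 years.


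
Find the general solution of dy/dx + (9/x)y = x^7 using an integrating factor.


P(x) = 9/x ⇒ μ = x^9.
(x^9 y)' = x^16 ⇒ x^9 y = x^17/(17) + C.
Solve for y: y = (1/17)x^8 + C/x^9.


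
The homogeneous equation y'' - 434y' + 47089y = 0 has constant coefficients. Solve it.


Characteristic equation: r² - 434r + 47089 = 0, i.e. (r - 217)² = 0.
Repeated root r = 217; include an x factor for the second linearly independent solution.
General solution: y = (C₁ + C₂x)e^(217x).


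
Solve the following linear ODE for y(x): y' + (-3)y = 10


P(x) = -3 ⇒ μ = e^(-3x).
(μ y)' = 10e^(-3x) ⇒ μ y = -(10/3)e^(-3x) + C.
Divide by μ: y = -10/3 + Ce^(3x).


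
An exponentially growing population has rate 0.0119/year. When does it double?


Exponential growth: P(t) = P₀ e^(0.0119t). Set P(t)/P₀ = 2: e^(0.0119t) = 2.
Solve: t = ln(2)/0.0119 ≈ 58.25 years.


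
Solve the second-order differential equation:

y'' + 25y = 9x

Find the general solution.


Homogeneous: r² + 25 = 0 ⇒ r = ±5i, y_h = C₁cos(5x) + C₂sin(5x).
Polynomial forcing; try y_p = Ax + B. Then y_p'' + 25 y_p = 25(Ax + B) = 9x, so B = 0 and A = 9/25.
General solution: y = C₁cos(5x) + C₂sin(5x) + (9/25)x.


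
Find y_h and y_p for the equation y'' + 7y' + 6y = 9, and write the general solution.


Characteristic roots of r² + 7r + 6 = 0 are -6, -1.
y_h = C₁e^(-6x) + C₂e^(-x).
Constant forcing; try y_p = A. Then 6A = 9 ⇒ A = 3/2.
General solution: y = C₁e^(-6x) + C₂e^(-x) + 3/2.


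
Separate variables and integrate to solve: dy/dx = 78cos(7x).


g(y) = 1, so integrate directly: y = ∫ 78cos(7x) dx = (78/7)sin(7x) + C.


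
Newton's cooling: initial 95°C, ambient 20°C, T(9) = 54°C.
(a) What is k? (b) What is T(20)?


Newton's law: T(t) = T_a + (T₀ - T_a)e^(-kt).
(a) Use T(9) = 54: (54 - 20)/(95 - 20) = e^(-k·9), so k = -ln(0.453)/9 ≈ 0.0879.
(b) Apply k to t = 20: T(20) = 20 + (75)e^(-1.758) ≈ 32.9°C.


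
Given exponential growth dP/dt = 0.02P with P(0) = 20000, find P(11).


The ODE dP/dt = 0.02P has solution P(t) = P(0)e^(0.02t).
Substitute P(0) = 20000 and t = 11: P(11) = 20000 e^(0.22) ≈ 24922.


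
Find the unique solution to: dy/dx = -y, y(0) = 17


General solution of y' = -y is y = Ce^(-x).
Apply y(0) = 17: C = 17.
Particular solution: y = 17e^(-x).


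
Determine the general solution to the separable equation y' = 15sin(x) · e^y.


Separate: e^(-y) dy = 15sin(x) dx.
Integrate: -e^(-y) = -15cos(x) + C₀.
Rearrange: e^(-y) = 15cos(x) + C.


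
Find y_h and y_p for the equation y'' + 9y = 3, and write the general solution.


Homogeneous part: r² + 9 = 0 ⇒ r = ±3i, so y_h = C₁cos(3x) + C₂sin(3x).
Try constant y_p = A; plug in: 9A = 3 ⇒ A = 1/3.
General solution: y = C₁cos(3x) + C₂sin(3x) + 1/3.


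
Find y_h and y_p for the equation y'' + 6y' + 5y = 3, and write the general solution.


Characteristic roots of r² + 6r + 5 = 0 are -5, -1.
y_h = C₁e^(-5x) + C₂e^(-x).
Constant forcing; try y_p = A. Then 5A = 3 ⇒ A = 3/5.
General solution: y = C₁e^(-5x) + C₂e^(-x) + 3/5.


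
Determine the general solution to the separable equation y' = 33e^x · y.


Separate variables: dy/y = 33e^x dx.
Integrate: ln|y| = 33e^x + C₀.
Exponentiate: y = Ce^(33e^x).


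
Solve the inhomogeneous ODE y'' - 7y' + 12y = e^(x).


Characteristic roots of r² - 7r + 12 = 0 are 4, 3.
y_h = C₁e^(4x) + C₂e^(3x).
Forcing exponent 1 is not a characteristic root; try y_p = Ae^(x).
Substitute: A·(1 + (-7)·1 + (12)) = A·6 = 1, so A = 1/6.
General solution: y = C₁e^(4x) + C₂e^(3x) + (1/6)e^(x).


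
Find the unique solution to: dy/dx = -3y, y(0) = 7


General solution of y' = -3y is y = Ce^(-3x).
Apply y(0) = 7: C = 7.
Particular solution: y = 7e^(-3x).


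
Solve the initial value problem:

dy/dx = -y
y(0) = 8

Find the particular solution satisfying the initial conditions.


General solution of y' = -y is y = Ce^(-x).
Apply y(0) = 8: C = 8.
Particular solution: y = 8e^(-x).


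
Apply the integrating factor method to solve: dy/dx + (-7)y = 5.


P(x) = -7 ⇒ μ = e^(-7x).
(μ y)' = 5e^(-7x) ⇒ μ y = -(5/7)e^(-7x) + C.
Divide by μ: y = -5/7 + Ce^(7x).


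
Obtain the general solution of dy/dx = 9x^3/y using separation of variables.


Separate variables: y dy = 9x^3 dx.
Integrate both sides: y²/2 = (9/4)x^4 + C₀.
Multiply by 2: y² = (9/2)x^4 + C.


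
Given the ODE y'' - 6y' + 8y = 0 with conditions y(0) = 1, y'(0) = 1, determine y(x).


Characteristic roots of r² - 6r + 8 = 0 are 2, 4.
General solution y = c₁ e^(2x) + c₂ e^(4x).
Apply y(0) = 1: c₁ + c₂ = 1. Apply y'(0) = 1: 2 c₁ + 4 c₂ = 1.
Solve: c₁ = 3/2, c₂ = -1/2.
Particular solution: y = (3/2)e^(2x) - (1/2)e^(4x).


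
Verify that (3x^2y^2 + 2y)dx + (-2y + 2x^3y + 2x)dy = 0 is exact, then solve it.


Check exactness: ∂M/∂y = 6x^2y + 2 and ∂N/∂x = 6x^2y + 2; equal, so the equation is exact.
Integrate M with respect to x (treating y as constant): ∫M dx = x^3y^2 + 2xy + h(y).
Differentiate w.r.t. y and set equal to N: the x-dependent terms already match, leaving h'(y) = -2y. Integrate: h(y) = -y^2.
So F(x,y) = -y^2 + x^3y^2 + 2xy.
General solution: -y^2 + x^3y^2 + 2xy = C.


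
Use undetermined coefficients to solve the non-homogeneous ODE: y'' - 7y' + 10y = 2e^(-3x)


Characteristic roots of r² - 7r + 10 = 0 are 2, 5.
y_h = C₁e^(2x) + C₂e^(5x).
Forcing exponent -3 is not a characteristic root; try y_p = Ae^(-3x).
Substitute: A·(9 + (-7)·-3 + (10)) = A·40 = 2, so A = 1/20.
General solution: y = C₁e^(2x) + C₂e^(5x) + (1/20)e^(-3x).


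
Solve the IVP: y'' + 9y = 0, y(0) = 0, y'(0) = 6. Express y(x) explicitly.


Characteristic roots of r² + 9 = 0 are ±3i, so y = C₁cos(3x) + C₂sin(3x).
Apply y(0) = 0: C₁ = 0. Differentiate and apply y'(0) = 6: 3·C₂ = 6, so C₂ = 2.
Particular solution: y = 2sin(3x).


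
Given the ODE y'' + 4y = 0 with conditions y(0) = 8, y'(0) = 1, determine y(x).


Characteristic roots of r² + 4 = 0 are ±2i, so y = C₁cos(2x) + C₂sin(2x).
Apply y(0) = 8: C₁ = 8. Differentiate and apply y'(0) = 1: 2·C₂ = 1, so C₂ = 1/2.
Particular solution: y = 8cos(2x) + (1/2)sin(2x).


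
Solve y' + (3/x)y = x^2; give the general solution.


P(x) = 3/x ⇒ μ = x^3.
(x^3 y)' = x^5 ⇒ x^3 y = x^6/(6) + C.
Solve for y: y = (1/6)x^3 + C/x^3.


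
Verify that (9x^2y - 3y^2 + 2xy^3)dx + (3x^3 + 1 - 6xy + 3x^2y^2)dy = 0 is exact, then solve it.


Check exactness: ∂M/∂y = 9x^2 - 6y + 6xy^2 and ∂N/∂x = 9x^2 - 6y + 6xy^2; equal, so the equation is exact.
Integrate M with respect to x (treating y as constant): ∫M dx = 3x^3y - 3xy^2 + x^2y^3 + h(y).
Differentiate w.r.t. y and set equal to N: the x-dependent terms already match, leaving h'(y) = 1. Integrate: h(y) = y.
So F(x,y) = 3x^3y + y - 3xy^2 + x^2y^3.
General solution: 3x^3y + y - 3xy^2 + x^2y^3 = C.


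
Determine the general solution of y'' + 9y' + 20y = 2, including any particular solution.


Characteristic roots of r² + 9r + 20 = 0 are -5, -4.
y_h = C₁e^(-5x) + C₂e^(-4x).
Constant forcing; try y_p = A. Then 20A = 2 ⇒ A = 1/10.
General solution: y = C₁e^(-5x) + C₂e^(-4x) + 1/10.


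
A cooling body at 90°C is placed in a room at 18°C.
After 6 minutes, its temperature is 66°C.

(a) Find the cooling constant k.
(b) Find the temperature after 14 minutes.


Newton's law: T(t) = T_a + (T₀ - T_a)e^(-kt).
(a) Use T(6) = 66: (66 - 18)/(90 - 18) = e^(-k·6), so k = -ln(0.667)/6 ≈ 0.0676.
(b) Apply k to t = 14: T(14) = 18 + (72)e^(-0.946) ≈ 46.0°C.


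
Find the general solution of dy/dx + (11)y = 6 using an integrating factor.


P(x) = 11, Q(x) = 6; integrating factor μ = e^(11x).
(μ y)' = 6e^(11x) ⇒ μ y = (6/11)e^(11x) + C.
Divide by μ: y = 6/11 + Ce^(-11x).


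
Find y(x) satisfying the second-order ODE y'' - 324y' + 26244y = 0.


Characteristic equation: r² - 324r + 26244 = 0, i.e. (r - 162)² = 0.
Repeated root r = 162; include an x factor for the second linearly independent solution.
General solution: y = (C₁ + C₂x)e^(162x).


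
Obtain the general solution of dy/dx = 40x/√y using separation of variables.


Separate: √y dy = 40x dx.
Integrate: (2/3)y^(3/2) = 20x² + C.


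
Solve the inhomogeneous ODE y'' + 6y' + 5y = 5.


Characteristic roots of r² + 6r + 5 = 0 are -1, -5.
y_h = C₁e^(-x) + C₂e^(-5x).
Forcing exponent 0 is not a characteristic root; try y_p = A.
Substitute: A·(0 + (6)·0 + (5)) = A·5 = 5, so A = 1.
General solution: y = C₁e^(-x) + C₂e^(-5x) + 1.


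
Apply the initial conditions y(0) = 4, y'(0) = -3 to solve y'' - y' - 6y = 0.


Characteristic roots of r² - r - 6 = 0 are -2, 3.
General solution y = c₁ e^(-2x) + c₂ e^(3x).
Apply y(0) = 4: c₁ + c₂ = 4. Apply y'(0) = -3: -2 c₁ + 3 c₂ = -3.
Solve: c₁ = 3, c₂ = 1.
Particular solution: y = 3e^(-2x) + e^(3x).


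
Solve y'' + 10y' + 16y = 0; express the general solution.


Characteristic equation: r² + 10r + 16 = 0.
Factor: (r + 8)(r + 2) = 0 ⇒ r = -8, -2 (distinct real).
General solution: y = C₁e^(-8x) + C₂e^(-2x).


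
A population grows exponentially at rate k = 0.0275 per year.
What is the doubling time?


Exponential growth: P(t) = P₀ e^(0.0275t). Set P(t)/P₀ = 2: e^(0.0275t) = 2.
Solve: t = ln(2)/0.0275 ≈ 25.21 years.


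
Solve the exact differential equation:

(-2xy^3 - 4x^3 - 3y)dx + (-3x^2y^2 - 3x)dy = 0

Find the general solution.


Check exactness: ∂M/∂y = -6xy^2 - 3 and ∂N/∂x = -6xy^2 - 3; equal, so the equation is exact.
Integrate M with respect to x (treating y as constant): ∫M dx = -x^2y^3 - x^4 - 3xy + h(y).
Differentiate w.r.t. y and set equal to N: all terms match, so h'(y) = 0 and h is a constant absorbed into C.
General solution: -x^2y^3 - x^4 - 3xy = C.


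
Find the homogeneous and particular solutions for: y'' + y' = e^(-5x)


Characteristic roots of r² + r = 0 are 0, -1.
y_h = C₁ + C₂e^(-x).
Forcing exponent -5 is not a characteristic root; try y_p = Ae^(-5x).
Substitute: A·(25 + (1)·-5 + (0)) = A·20 = 1, so A = 1/20.
General solution: y = C₁ + C₂e^(-x) + (1/20)e^(-5x).


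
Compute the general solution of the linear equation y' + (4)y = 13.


P(x) = 4, Q(x) = 13; integrating factor μ = e^(4x).
(μ y)' = 13e^(4x) ⇒ μ y = (13/4)e^(4x) + C.
Divide by μ: y = 13/4 + Ce^(-4x).


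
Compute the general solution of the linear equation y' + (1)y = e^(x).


P(x) = 1 ⇒ μ = e^(x).
(μ y)' = e^(2x) ⇒ μ y = e^(2x)/2 + C.
Divide by μ: y = (1/2)e^(x) + Ce^(-x).


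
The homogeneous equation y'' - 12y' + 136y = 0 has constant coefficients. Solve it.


Characteristic equation: r² - 12r + 136 = 0.
Discriminant is negative; roots r = 6 ± 10i (complex conjugate pair).
General solution uses e^(α x)(C₁ cos(β x) + C₂ sin(β x)): y = e^(6x)(C₁cos(10x) + C₂sin(10x)).


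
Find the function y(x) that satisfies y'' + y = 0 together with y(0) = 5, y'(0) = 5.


Characteristic roots of r² + 1 = 0 are ±1i, so y = C₁cos(x) + C₂sin(x).
Apply y(0) = 5: C₁ = 5. Differentiate and apply y'(0) = 5: 1·C₂ = 5, so C₂ = 5.
Particular solution: y = 5cos(x) + 5sin(x).


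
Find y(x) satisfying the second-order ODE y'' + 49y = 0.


Characteristic equation: r² + 49 = 0.
Discriminant is negative; roots r = 0 ± 7i (complex conjugate pair).
General solution uses e^(α x)(C₁ cos(β x) + C₂ sin(β x)): y = C₁cos(7x) + C₂sin(7x).


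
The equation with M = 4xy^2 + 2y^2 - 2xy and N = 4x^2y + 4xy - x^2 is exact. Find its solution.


Check exactness: ∂M/∂y = 8xy + 4y - 2x and ∂N/∂x = 8xy + 4y - 2x; equal, so the equation is exact.
Integrate M with respect to x (treating y as constant): ∫M dx = 2x^2y^2 + 2xy^2 - x^2y + h(y).
Differentiate w.r.t. y and set equal to N: all terms match, so h'(y) = 0 and h is a constant absorbed into C.
General solution: 2x^2y^2 + 2xy^2 - x^2y = C.


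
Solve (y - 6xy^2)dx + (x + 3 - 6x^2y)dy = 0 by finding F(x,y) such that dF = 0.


Check exactness: ∂M/∂y = 1 - 12xy and ∂N/∂x = 1 - 12xy; equal, so the equation is exact.
Integrate M with respect to x (treating y as constant): ∫M dx = xy - 3x^2y^2 + h(y).
Differentiate w.r.t. y and set equal to N: the x-dependent terms already match, leaving h'(y) = 3. Integrate: h(y) = 3y.
So F(x,y) = xy + 3y - 3x^2y^2.
General solution: xy + 3y - 3x^2y^2 = C.


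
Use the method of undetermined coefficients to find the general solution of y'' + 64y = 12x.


Homogeneous: r² + 64 = 0 ⇒ r = ±8i, y_h = C₁cos(8x) + C₂sin(8x).
Polynomial forcing; try y_p = Ax + B. Then y_p'' + 64 y_p = 64(Ax + B) = 12x, so B = 0 and A = 3/16.
General solution: y = C₁cos(8x) + C₂sin(8x) + (3/16)x.


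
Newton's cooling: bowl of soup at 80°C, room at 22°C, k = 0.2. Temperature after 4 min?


Newton's law: dT/dt = -k(T - T_a) has solution T(t) = T_a + (T₀ - T_a)e^(-kt).
Plug in T_a = 22, T₀ = 80, k = 0.2, t = 4: T(4) = 22 + (58)e^(-0.80) ≈ 48.1°C.


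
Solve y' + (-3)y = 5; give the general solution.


P(x) = -3 ⇒ μ = e^(-3x).
(μ y)' = 5e^(-3x) ⇒ μ y = -(5/3)e^(-3x) + C.
Divide by μ: y = -5/3 + Ce^(3x).


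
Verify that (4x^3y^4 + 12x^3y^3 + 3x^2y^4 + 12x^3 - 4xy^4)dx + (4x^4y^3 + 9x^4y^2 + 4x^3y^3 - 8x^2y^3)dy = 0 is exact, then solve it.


Check exactness: ∂M/∂y = 16x^3y^3 + 36x^3y^2 + 12x^2y^3 - 16xy^3 and ∂N/∂x = 16x^3y^3 + 36x^3y^2 + 12x^2y^3 - 16xy^3; equal, so the equation is exact.
Integrate M with respect to x (treating y as constant): ∫M dx = x^4y^4 + 3x^4y^3 + x^3y^4 + 3x^4 - 2x^2y^4 + h(y).
Differentiate w.r.t. y and set equal to N: all terms match, so h'(y) = 0 and h is a constant absorbed into C.
General solution: x^4y^4 + 3x^4y^3 + x^3y^4 + 3x^4 - 2x^2y^4 = C.


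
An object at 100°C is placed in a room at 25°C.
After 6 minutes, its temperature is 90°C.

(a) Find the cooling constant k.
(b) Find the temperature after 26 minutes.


Newton's law: T(t) = T_a + (T₀ - T_a)e^(-kt).
(a) Use T(6) = 90: (90 - 25)/(100 - 25) = e^(-k·6), so k = -ln(0.867)/6 ≈ 0.0239.
(b) Apply k to t = 26: T(26) = 25 + (75)e^(-0.620) ≈ 65.3°C.


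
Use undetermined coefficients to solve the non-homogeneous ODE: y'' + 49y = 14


Homogeneous part: r² + 49 = 0 ⇒ r = ±7i, so y_h = C₁cos(7x) + C₂sin(7x).
Try constant y_p = A; plug in: 49A = 14 ⇒ A = 2/7.
General solution: y = C₁cos(7x) + C₂sin(7x) + 2/7.


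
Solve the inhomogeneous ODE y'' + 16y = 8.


Homogeneous part: r² + 16 = 0 ⇒ r = ±4i, so y_h = C₁cos(4x) + C₂sin(4x).
Try constant y_p = A; plug in: 16A = 8 ⇒ A = 1/2.
General solution: y = C₁cos(4x) + C₂sin(4x) + 1/2.


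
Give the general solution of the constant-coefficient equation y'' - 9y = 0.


Characteristic equation: r² - 9 = 0.
Factor: (r + 3)(r - 3) = 0 ⇒ r = -3, 3 (distinct real).
General solution: y = C₁e^(-3x) + C₂e^(3x).


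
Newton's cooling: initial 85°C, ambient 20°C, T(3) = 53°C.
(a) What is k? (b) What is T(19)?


Newton's law: T(t) = T_a + (T₀ - T_a)e^(-kt).
(a) Use T(3) = 53: (53 - 20)/(85 - 20) = e^(-k·3), so k = -ln(0.508)/3 ≈ 0.2260.
(b) Apply k to t = 19: T(19) = 20 + (65)e^(-4.293) ≈ 20.9°C.


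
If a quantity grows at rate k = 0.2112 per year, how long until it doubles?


Exponential growth: P(t) = P₀ e^(0.2112t). Set P(t)/P₀ = 2: e^(0.2112t) = 2.
Solve: t = ln(2)/0.2112 ≈ 3.28 years.


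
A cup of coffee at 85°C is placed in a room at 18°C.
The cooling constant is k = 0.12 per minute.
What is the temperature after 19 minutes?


Newton's law: dT/dt = -k(T - T_a) has solution T(t) = T_a + (T₀ - T_a)e^(-kt).
Plug in T_a = 18, T₀ = 85, k = 0.12, t = 19: T(19) = 18 + (67)e^(-2.28) ≈ 24.9°C.


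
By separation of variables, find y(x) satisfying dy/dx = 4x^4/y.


Separate variables: y dy = 4x^4 dx.
Integrate both sides: y²/2 = (4/5)x^5 + C₀.
Multiply by 2: y² = (8/5)x^5 + C.


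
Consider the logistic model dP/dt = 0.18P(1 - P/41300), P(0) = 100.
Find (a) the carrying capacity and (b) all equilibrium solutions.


Logistic ODE dP/dt = 0.18P(1 - P/41300) has equilibria where dP/dt = 0, i.e. P = 0 or P = 41300.
The coefficient (1 - P/K) = 0 when P = K, identifying K = 41300 as the carrying capacity.
(a) K = 41300; (b) equilibria P = 0 and P = 41300.


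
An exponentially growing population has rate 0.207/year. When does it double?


Exponential growth: P(t) = P₀ e^(0.207t). Set P(t)/P₀ = 2: e^(0.207t) = 2.
Solve: t = ln(2)/0.207 ≈ 3.35 years.


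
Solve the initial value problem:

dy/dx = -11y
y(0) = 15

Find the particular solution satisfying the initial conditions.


General solution of y' = -11y is y = Ce^(-11x).
Apply y(0) = 15: C = 15.
Particular solution: y = 15e^(-11x).


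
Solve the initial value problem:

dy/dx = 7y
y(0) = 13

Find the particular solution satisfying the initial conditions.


General solution of y' = 7y is y = Ce^(7x).
Apply y(0) = 13: C = 13.
Particular solution: y = 13e^(7x).


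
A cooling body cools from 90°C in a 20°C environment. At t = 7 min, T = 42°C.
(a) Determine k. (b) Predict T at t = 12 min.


Newton's law: T(t) = T_a + (T₀ - T_a)e^(-kt).
(a) Use T(7) = 42: (42 - 20)/(90 - 20) = e^(-k·7), so k = -ln(0.314)/7 ≈ 0.1654.
(b) Apply k to t = 12: T(12) = 20 + (70)e^(-1.984) ≈ 29.6°C.


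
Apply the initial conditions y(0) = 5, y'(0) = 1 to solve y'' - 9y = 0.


Characteristic roots of r² - 9 = 0 are 3, -3.
General solution y = c₁ e^(3x) + c₂ e^(-3x).
Apply y(0) = 5: c₁ + c₂ = 5. Apply y'(0) = 1: 3 c₁ - 3 c₂ = 1.
Solve: c₁ = 8/3, c₂ = 7/3.
Particular solution: y = (8/3)e^(3x) + (7/3)e^(-3x).


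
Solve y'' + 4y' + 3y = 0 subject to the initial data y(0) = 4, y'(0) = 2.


Characteristic roots of r² + 4r + 3 = 0 are -1, -3.
General solution y = c₁ e^(-x) + c₂ e^(-3x).
Apply y(0) = 4: c₁ + c₂ = 4. Apply y'(0) = 2: -1 c₁ - 3 c₂ = 2.
Solve: c₁ = 7, c₂ = -3.
Particular solution: y = 7e^(-x) - 3e^(-3x).


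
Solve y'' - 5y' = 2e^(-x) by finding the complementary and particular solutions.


Characteristic roots of r² - 5r = 0 are 5, 0.
y_h = C₁e^(5x) + C₂.
Forcing exponent -1 is not a characteristic root; try y_p = Ae^(-x).
Substitute: A·(1 + (-5)·-1 + (0)) = A·6 = 2, so A = 1/3.
General solution: y = C₁e^(5x) + C₂ + (1/3)e^(-x).


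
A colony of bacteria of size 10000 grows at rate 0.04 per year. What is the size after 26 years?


The ODE dP/dt = 0.04P has solution P(t) = P(0)e^(0.04t).
Substitute P(0) = 10000 and t = 26: P(26) = 10000 e^(1.04) ≈ 28292.


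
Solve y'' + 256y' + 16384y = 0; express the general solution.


Characteristic equation: r² + 256r + 16384 = 0, i.e. (r + 128)² = 0.
Repeated root r = -128; include an x factor for the second linearly independent solution.
General solution: y = (C₁ + C₂x)e^(-128x).


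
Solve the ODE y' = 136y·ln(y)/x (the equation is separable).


Separate: dy/[y ln(y)] = 136 dx/x.
Substitute u = ln(y): du/u = 136 dx/x.
Integrate: ln|ln(y)| = 136ln|x| + C₀, hence ln(y) = C·x^136.


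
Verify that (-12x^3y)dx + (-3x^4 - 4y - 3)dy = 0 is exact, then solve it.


Check exactness: ∂M/∂y = -12x^3 and ∂N/∂x = -12x^3; equal, so the equation is exact.
Integrate M with respect to x (treating y as constant): ∫M dx = -3x^4y + h(y).
Differentiate w.r.t. y and set equal to N: the x-dependent terms already match, leaving h'(y) = -4y - 3. Integrate: h(y) = -2y^2 - 3y.
So F(x,y) = -3x^4y - 2y^2 - 3y.
General solution: -3x^4y - 2y^2 - 3y = C.


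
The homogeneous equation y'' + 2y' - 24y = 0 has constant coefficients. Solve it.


Characteristic equation: r² + 2r - 24 = 0.
Factor: (r + 6)(r - 4) = 0 ⇒ r = -6, 4 (distinct real).
General solution: y = C₁e^(-6x) + C₂e^(4x).


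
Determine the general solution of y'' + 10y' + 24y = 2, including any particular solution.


Characteristic roots of r² + 10r + 24 = 0 are -4, -6.
y_h = C₁e^(-4x) + C₂e^(-6x).
Constant forcing; try y_p = A. Then 24A = 2 ⇒ A = 1/12.
General solution: y = C₁e^(-4x) + C₂e^(-6x) + 1/12.


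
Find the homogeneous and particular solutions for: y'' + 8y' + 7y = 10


Characteristic roots of r² + 8r + 7 = 0 are -7, -1.
y_h = C₁e^(-7x) + C₂e^(-x).
Constant forcing; try y_p = A. Then 7A = 10 ⇒ A = 10/7.
General solution: y = C₁e^(-7x) + C₂e^(-x) + 10/7.


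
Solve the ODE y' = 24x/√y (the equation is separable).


Separate: √y dy = 24x dx.
Integrate: (2/3)y^(3/2) = 12x² + C.


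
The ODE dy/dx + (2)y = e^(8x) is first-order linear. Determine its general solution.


P(x) = 2 ⇒ μ = e^(2x).
(μ y)' = e^(10x) ⇒ μ y = e^(10x)/10 + C.
Divide by μ: y = (1/10)e^(8x) + Ce^(-2x).


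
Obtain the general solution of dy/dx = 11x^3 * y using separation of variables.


Separate variables: dy/y = 11x^3 dx.
Integrate: ln|y| = (11/4)x^4 + C₀.
Exponentiate: y = Ce^((11/4)x^4).


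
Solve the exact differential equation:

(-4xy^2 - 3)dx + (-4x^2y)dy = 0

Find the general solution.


Check exactness: ∂M/∂y = -8xy and ∂N/∂x = -8xy; equal, so the equation is exact.
Integrate M with respect to x (treating y as constant): ∫M dx = -2x^2y^2 - 3x + h(y).
Differentiate w.r.t. y and set equal to N: all terms match, so h'(y) = 0 and h is a constant absorbed into C.
General solution: -2x^2y^2 - 3x = C.


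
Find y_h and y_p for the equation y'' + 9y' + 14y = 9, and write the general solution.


Characteristic roots of r² + 9r + 14 = 0 are -2, -7.
y_h = C₁e^(-2x) + C₂e^(-7x).
Constant forcing; try y_p = A. Then 14A = 9 ⇒ A = 9/14.
General solution: y = C₁e^(-2x) + C₂e^(-7x) + 9/14.


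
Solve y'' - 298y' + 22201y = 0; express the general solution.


Characteristic equation: r² - 298r + 22201 = 0, i.e. (r - 149)² = 0.
Repeated root r = 149; include an x factor for the second linearly independent solution.
General solution: y = (C₁ + C₂x)e^(149x).


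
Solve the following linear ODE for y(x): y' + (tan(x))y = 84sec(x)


P(x) = tan(x) ⇒ μ = e^(∫tan(x)dx) = sec(x).
(sec(x) y)' = 84sec²(x) ⇒ sec(x) y = 84tan(x) + C.
Multiply by cos(x): y = 84sin(x) + C·cos(x).


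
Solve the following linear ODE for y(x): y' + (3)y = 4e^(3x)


P(x) = 3 ⇒ μ = e^(3x).
(μ y)' = 4e^(6x) ⇒ μ y = (4/6)e^(6x) + C.
Divide by μ: y = (2/3)e^(3x) + Ce^(-3x).


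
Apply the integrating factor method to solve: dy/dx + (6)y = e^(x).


P(x) = 6 ⇒ μ = e^(6x).
(μ y)' = e^(7x) ⇒ μ y = e^(7x)/7 + C.
Divide by μ: y = (1/7)e^(x) + Ce^(-6x).


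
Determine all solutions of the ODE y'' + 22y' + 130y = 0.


Characteristic equation: r² + 22r + 130 = 0.
Discriminant is negative; roots r = -11 ± 3i (complex conjugate pair).
General solution uses e^(α x)(C₁ cos(β x) + C₂ sin(β x)): y = e^(-11x)(C₁cos(3x) + C₂sin(3x)).


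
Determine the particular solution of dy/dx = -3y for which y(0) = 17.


General solution of y' = -3y is y = Ce^(-3x).
Apply y(0) = 17: C = 17.
Particular solution: y = 17e^(-3x).


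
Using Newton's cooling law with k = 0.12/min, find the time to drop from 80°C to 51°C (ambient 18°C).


From T(t) = T_a + (T₀ - T_a)e^(-kt), set T(t) = 51:
(51 - 18) / (80 - 18) = e^(-0.12t), so t = -ln(0.532)/0.12 ≈ 5.3 minutes.


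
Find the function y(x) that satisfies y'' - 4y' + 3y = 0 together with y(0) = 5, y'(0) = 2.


Characteristic roots of r² - 4r + 3 = 0 are 1, 3.
General solution y = c₁ e^(x) + c₂ e^(3x).
Apply y(0) = 5: c₁ + c₂ = 5. Apply y'(0) = 2: 1 c₁ + 3 c₂ = 2.
Solve: c₁ = 13/2, c₂ = -3/2.
Particular solution: y = (13/2)e^(x) - (3/2)e^(3x).


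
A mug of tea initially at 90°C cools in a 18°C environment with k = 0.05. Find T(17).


Newton's law: dT/dt = -k(T - T_a) has solution T(t) = T_a + (T₀ - T_a)e^(-kt).
Plug in T_a = 18, T₀ = 90, k = 0.05, t = 17: T(17) = 18 + (72)e^(-0.85) ≈ 48.8°C.


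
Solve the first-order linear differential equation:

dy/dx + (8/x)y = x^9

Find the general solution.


P(x) = 8/x ⇒ μ = x^8.
(x^8 y)' = x^8·x^9 = x^17.
Integrate: x^8 y = x^18/(18) + C.
Solve for y: y = (1/18)x^10 + C/x^8.


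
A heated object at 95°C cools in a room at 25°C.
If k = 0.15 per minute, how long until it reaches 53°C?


From T(t) = T_a + (T₀ - T_a)e^(-kt), set T(t) = 53:
(53 - 25) / (95 - 25) = e^(-0.15t), so t = -ln(0.400)/0.15 ≈ 6.1 minutes.


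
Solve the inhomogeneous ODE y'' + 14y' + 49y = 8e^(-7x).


Characteristic polynomial (r + 7)² = 0; repeated root r = -7.
y_h = (C₁ + C₂x)e^(-7x). Forcing matches the repeated root (resonance), so try y_p = Ax² e^(-7x).
Substitute and solve for A: 2A = 8, so A = 4.
General solution: y = (C₁ + C₂x + 4x²)e^(-7x).


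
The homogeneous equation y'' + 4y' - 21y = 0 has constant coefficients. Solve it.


Characteristic equation: r² + 4r - 21 = 0.
Factor: (r - 3)(r + 7) = 0 ⇒ r = 3, -7 (distinct real).
General solution: y = C₁e^(3x) + C₂e^(-7x).


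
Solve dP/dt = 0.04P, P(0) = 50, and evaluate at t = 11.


The ODE dP/dt = 0.04P has solution P(t) = P(0)e^(0.04t).
Substitute P(0) = 50 and t = 11: P(11) = 50 e^(0.44) ≈ 78.


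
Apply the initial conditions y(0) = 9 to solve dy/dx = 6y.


General solution of y' = 6y is y = Ce^(6x).
Apply y(0) = 9: C = 9.
Particular solution: y = 9e^(6x).


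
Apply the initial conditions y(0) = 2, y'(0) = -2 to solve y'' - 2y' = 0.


Characteristic roots of r² - 2r = 0 are 2, 0.
General solution y = c₁ e^(2x) + c₂.
Apply y(0) = 2: c₁ + c₂ = 2. Apply y'(0) = -2: 2 c₁ + 0 c₂ = -2.
Solve: c₁ = -1, c₂ = 3.
Particular solution: y = -e^(2x) + 3.


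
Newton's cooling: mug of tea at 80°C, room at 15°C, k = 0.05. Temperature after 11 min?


Newton's law: dT/dt = -k(T - T_a) has solution T(t) = T_a + (T₀ - T_a)e^(-kt).
Plug in T_a = 15, T₀ = 80, k = 0.05, t = 11: T(11) = 15 + (65)e^(-0.55) ≈ 52.5°C.


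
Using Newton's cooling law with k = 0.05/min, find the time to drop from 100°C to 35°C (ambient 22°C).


From T(t) = T_a + (T₀ - T_a)e^(-kt), set T(t) = 35:
(35 - 22) / (100 - 22) = e^(-0.05t), so t = -ln(0.167)/0.05 ≈ 35.8 minutes.


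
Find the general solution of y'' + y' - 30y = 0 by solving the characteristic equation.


Characteristic equation: r² + r - 30 = 0.
Factor: (r - 5)(r + 6) = 0 ⇒ r = 5, -6 (distinct real).
General solution: y = C₁e^(5x) + C₂e^(-6x).


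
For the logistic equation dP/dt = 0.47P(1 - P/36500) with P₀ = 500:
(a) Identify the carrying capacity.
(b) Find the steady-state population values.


Logistic ODE dP/dt = 0.47P(1 - P/36500) has equilibria where dP/dt = 0, i.e. P = 0 or P = 36500.
The coefficient (1 - P/K) = 0 when P = K, identifying K = 36500 as the carrying capacity.
(a) K = 36500; (b) equilibria P = 0 and P = 36500.


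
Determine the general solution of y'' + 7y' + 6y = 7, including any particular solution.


Characteristic roots of r² + 7r + 6 = 0 are -6, -1.
y_h = C₁e^(-6x) + C₂e^(-x).
Constant forcing; try y_p = A. Then 6A = 7 ⇒ A = 7/6.
General solution: y = C₁e^(-6x) + C₂e^(-x) + 7/6.


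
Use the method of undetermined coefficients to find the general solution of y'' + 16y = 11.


Homogeneous part: r² + 16 = 0 ⇒ r = ±4i, so y_h = C₁cos(4x) + C₂sin(4x).
Try constant y_p = A; plug in: 16A = 11 ⇒ A = 11/16.
General solution: y = C₁cos(4x) + C₂sin(4x) + 11/16.


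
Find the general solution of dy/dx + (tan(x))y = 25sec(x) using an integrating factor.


P(x) = tan(x) ⇒ μ = e^(∫tan(x)dx) = sec(x).
(sec(x) y)' = 25sec²(x) ⇒ sec(x) y = 25tan(x) + C.
Multiply by cos(x): y = 25sin(x) + C·cos(x).


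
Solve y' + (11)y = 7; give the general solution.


P(x) = 11, Q(x) = 7; integrating factor μ = e^(11x).
(μ y)' = 7e^(11x) ⇒ μ y = (7/11)e^(11x) + C.
Divide by μ: y = 7/11 + Ce^(-11x).


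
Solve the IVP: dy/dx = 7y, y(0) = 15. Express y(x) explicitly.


General solution of y' = 7y is y = Ce^(7x).
Apply y(0) = 15: C = 15.
Particular solution: y = 15e^(7x).


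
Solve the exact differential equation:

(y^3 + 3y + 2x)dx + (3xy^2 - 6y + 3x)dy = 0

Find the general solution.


Check exactness: ∂M/∂y = 3y^2 + 3 and ∂N/∂x = 3y^2 + 3; equal, so the equation is exact.
Integrate M with respect to x (treating y as constant): ∫M dx = xy^3 + 3xy + x^2 + h(y).
Differentiate w.r.t. y and set equal to N: the x-dependent terms already match, leaving h'(y) = -6y. Integrate: h(y) = -3y^2.
So F(x,y) = xy^3 - 3y^2 + 3xy + x^2.
General solution: xy^3 - 3y^2 + 3xy + x^2 = C.


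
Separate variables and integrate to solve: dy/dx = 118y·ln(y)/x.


Separate: dy/[y ln(y)] = 118 dx/x.
Substitute u = ln(y): du/u = 118 dx/x.
Integrate: ln|ln(y)| = 118ln|x| + C₀, hence ln(y) = C·x^118.


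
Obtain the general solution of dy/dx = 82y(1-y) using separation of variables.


Separate: dy/[y(1-y)] = 82 dx.
Partial fractions: 1/[y(1-y)] = 1/y + 1/(1-y).
Integrate: ln|y/(1-y)| = 82x + C₀.
Solve for y: y = 1/(1 + Ce^(-82x)).


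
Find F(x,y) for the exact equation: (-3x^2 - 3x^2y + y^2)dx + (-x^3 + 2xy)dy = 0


Check exactness: ∂M/∂y = -3x^2 + 2y and ∂N/∂x = -3x^2 + 2y; equal, so the equation is exact.
Integrate M with respect to x (treating y as constant): ∫M dx = -x^3 - x^3y + xy^2 + h(y).
Differentiate w.r.t. y and set equal to N: all terms match, so h'(y) = 0 and h is a constant absorbed into C.
General solution: -x^3 - x^3y + xy^2 = C.


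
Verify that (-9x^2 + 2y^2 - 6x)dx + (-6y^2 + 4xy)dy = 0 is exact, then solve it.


Check exactness: ∂M/∂y = 4y and ∂N/∂x = 4y; equal, so the equation is exact.
Integrate M with respect to x (treating y as constant): ∫M dx = -3x^3 + 2xy^2 - 3x^2 + h(y).
Differentiate w.r.t. y and set equal to N: the x-dependent terms already match, leaving h'(y) = -6y^2. Integrate: h(y) = -2y^3.
So F(x,y) = -3x^3 - 2y^3 + 2xy^2 - 3x^2.
General solution: -3x^3 - 2y^3 + 2xy^2 - 3x^2 = C.


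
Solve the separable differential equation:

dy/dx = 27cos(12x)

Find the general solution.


g(y) = 1, so integrate directly: y = ∫ 27cos(12x) dx = (9/4)sin(12x) + C.


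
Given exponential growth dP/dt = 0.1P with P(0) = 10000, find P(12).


The ODE dP/dt = 0.1P has solution P(t) = P(0)e^(0.1t).
Substitute P(0) = 10000 and t = 12: P(12) = 10000 e^(1.20) ≈ 33201.


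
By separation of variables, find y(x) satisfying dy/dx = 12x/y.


Separate variables: y dy = 12x dx.
Integrate both sides: y²/2 = 6x^2 + C₀.
Multiply by 2: y² = 12x^2 + C.


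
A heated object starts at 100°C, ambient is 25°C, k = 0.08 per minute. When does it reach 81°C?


From T(t) = T_a + (T₀ - T_a)e^(-kt), set T(t) = 81:
(81 - 25) / (100 - 25) = e^(-0.08t), so t = -ln(0.747)/0.08 ≈ 3.7 minutes.


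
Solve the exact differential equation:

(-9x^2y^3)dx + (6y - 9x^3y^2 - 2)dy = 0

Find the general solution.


Check exactness: ∂M/∂y = -27x^2y^2 and ∂N/∂x = -27x^2y^2; equal, so the equation is exact.
Integrate M with respect to x (treating y as constant): ∫M dx = -3x^3y^3 + h(y).
Differentiate w.r.t. y and set equal to N: the x-dependent terms already match, leaving h'(y) = 6y - 2. Integrate: h(y) = 3y^2 - 2y.
So F(x,y) = 3y^2 - 3x^3y^3 - 2y.
General solution: 3y^2 - 3x^3y^3 - 2y = C.


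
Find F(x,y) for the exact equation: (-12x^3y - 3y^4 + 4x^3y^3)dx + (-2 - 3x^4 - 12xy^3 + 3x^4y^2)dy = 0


Check exactness: ∂M/∂y = -12x^3 - 12y^3 + 12x^3y^2 and ∂N/∂x = -12x^3 - 12y^3 + 12x^3y^2; equal, so the equation is exact.
Integrate M with respect to x (treating y as constant): ∫M dx = -3x^4y - 3xy^4 + x^4y^3 + h(y).
Differentiate w.r.t. y and set equal to N: the x-dependent terms already match, leaving h'(y) = -2. Integrate: h(y) = -2y.
So F(x,y) = -2y - 3x^4y - 3xy^4 + x^4y^3.
General solution: -2y - 3x^4y - 3xy^4 + x^4y^3 = C.


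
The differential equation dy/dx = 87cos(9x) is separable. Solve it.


g(y) = 1, so integrate directly: y = ∫ 87cos(9x) dx = (29/3)sin(9x) + C.


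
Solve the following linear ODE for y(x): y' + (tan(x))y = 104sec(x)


P(x) = tan(x) ⇒ μ = e^(∫tan(x)dx) = sec(x).
(sec(x) y)' = 104sec²(x) ⇒ sec(x) y = 104tan(x) + C.
Multiply by cos(x): y = 104sin(x) + C·cos(x).


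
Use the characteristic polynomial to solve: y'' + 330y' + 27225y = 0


Characteristic equation: r² + 330r + 27225 = 0, i.e. (r + 165)² = 0.
Repeated root r = -165; include an x factor for the second linearly independent solution.
General solution: y = (C₁ + C₂x)e^(-165x).


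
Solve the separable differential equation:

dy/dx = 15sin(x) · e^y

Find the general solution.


Separate: e^(-y) dy = 15sin(x) dx.
Integrate: -e^(-y) = -15cos(x) + C₀.
Rearrange: e^(-y) = 15cos(x) + C.


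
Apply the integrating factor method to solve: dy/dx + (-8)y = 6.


P(x) = -8 ⇒ μ = e^(-8x).
(μ y)' = 6e^(-8x) ⇒ μ y = -(3/4)e^(-8x) + C.
Divide by μ: y = -3/4 + Ce^(8x).


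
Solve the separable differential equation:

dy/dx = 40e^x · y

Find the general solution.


Separate variables: dy/y = 40e^x dx.
Integrate: ln|y| = 40e^x + C₀.
Exponentiate: y = Ce^(40e^x).


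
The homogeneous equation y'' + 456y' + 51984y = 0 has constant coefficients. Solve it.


Characteristic equation: r² + 456r + 51984 = 0, i.e. (r + 228)² = 0.
Repeated root r = -228; include an x factor for the second linearly independent solution.
General solution: y = (C₁ + C₂x)e^(-228x).


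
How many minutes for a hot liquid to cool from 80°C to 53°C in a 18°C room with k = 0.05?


From T(t) = T_a + (T₀ - T_a)e^(-kt), set T(t) = 53:
(53 - 18) / (80 - 18) = e^(-0.05t), so t = -ln(0.565)/0.05 ≈ 11.4 minutes.
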